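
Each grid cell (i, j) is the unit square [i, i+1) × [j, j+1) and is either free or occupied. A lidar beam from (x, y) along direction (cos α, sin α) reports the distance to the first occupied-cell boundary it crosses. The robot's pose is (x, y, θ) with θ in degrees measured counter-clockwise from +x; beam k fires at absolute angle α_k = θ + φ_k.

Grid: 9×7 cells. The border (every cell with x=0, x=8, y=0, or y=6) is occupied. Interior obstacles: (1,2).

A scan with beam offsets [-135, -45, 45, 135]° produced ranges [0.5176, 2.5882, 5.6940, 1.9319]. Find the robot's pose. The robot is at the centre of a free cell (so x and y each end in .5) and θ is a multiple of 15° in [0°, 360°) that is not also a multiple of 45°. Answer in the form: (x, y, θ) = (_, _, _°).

(x, y, θ) = (7.5, 3.5, 150°)

The pose lattice has 34·16 = 544 candidates. Test each by forward raycasting.
  (6.5, 4.5, 195°): beam 1 = 1.7321 ≠ 0.5176 ✗
  (3.5, 1.5, 75°): beam 1 = 0.5774 ≠ 0.5176 ✗
  (2.5, 4.5, 255°): beam 1 = 1.7321 ≠ 0.5176 ✗
  (3.5, 3.5, 60°): beam 1 = 2.5882 ≠ 0.5176 ✗
  …
  (7.5, 3.5, 150°): r_1=0.5176, r_2=2.5882, r_3=5.6940, r_4=1.9319 — all match ✓
Unique over the lattice → pose = (7.5, 3.5, 150°).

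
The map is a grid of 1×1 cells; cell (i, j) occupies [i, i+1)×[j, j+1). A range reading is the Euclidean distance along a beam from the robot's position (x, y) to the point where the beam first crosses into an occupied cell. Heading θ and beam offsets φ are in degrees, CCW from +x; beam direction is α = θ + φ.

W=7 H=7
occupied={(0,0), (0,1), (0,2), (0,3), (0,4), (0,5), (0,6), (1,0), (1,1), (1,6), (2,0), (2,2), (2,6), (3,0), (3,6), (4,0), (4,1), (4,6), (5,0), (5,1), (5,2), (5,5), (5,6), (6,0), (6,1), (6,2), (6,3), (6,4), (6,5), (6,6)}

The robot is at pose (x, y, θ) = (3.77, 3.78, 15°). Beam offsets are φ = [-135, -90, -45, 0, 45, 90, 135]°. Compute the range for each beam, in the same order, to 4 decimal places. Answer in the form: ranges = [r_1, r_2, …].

beam 1: φ=-135°, α=240°
  dir = (cos 240°, sin 240°) = (-0.5000, -0.8660); from cell (3,3)
  next x-line at t=1.5400, next y-line at t=0.9007; Δt_x=2.0000, Δt_y=1.1547
    y: enter (3,2) at t=0.9007
    x: enter (2,2) at t=1.5400 ← occupied
  → r_1 = 1.5400
beam 2: φ=-90°, α=285°
  dir = (cos 285°, sin 285°) = (0.2588, -0.9659); from cell (3,3)
  next x-line at t=0.8887, next y-line at t=0.8075; Δt_x=3.8637, Δt_y=1.0353
    y: enter (3,2) at t=0.8075
    x: enter (4,2) at t=0.8887
    y: enter (4,1) at t=1.8428 ← occupied
  → r_2 = 1.8428
beam 3: φ=-45°, α=330°
  dir = (cos 330°, sin 330°) = (0.8660, -0.5000); from cell (3,3)
  next x-line at t=0.2656, next y-line at t=1.5600; Δt_x=1.1547, Δt_y=2.0000
    x: enter (4,3) at t=0.2656
    x: enter (5,3) at t=1.4203
    y: enter (5,2) at t=1.5600 ← occupied
  → r_3 = 1.5600
beam 4: φ=0°, α=15°
  dir = (cos 15°, sin 15°) = (0.9659, 0.2588); from cell (3,3)
  next x-line at t=0.2381, next y-line at t=0.8500; Δt_x=1.0353, Δt_y=3.8637
    x: enter (4,3) at t=0.2381
    y: enter (4,4) at t=0.8500
    x: enter (5,4) at t=1.2734
    x: enter (6,4) at t=2.3087 ← occupied
  → r_4 = 2.3087
beam 5: φ=45°, α=60°
  dir = (cos 60°, sin 60°) = (0.5000, 0.8660); from cell (3,3)
  next x-line at t=0.4600, next y-line at t=0.2540; Δt_x=2.0000, Δt_y=1.1547
    y: enter (3,4) at t=0.2540
    x: enter (4,4) at t=0.4600
    y: enter (4,5) at t=1.4087
    x: enter (5,5) at t=2.4600 ← occupied
  → r_5 = 2.4600
beam 6: φ=90°, α=105°
  dir = (cos 105°, sin 105°) = (-0.2588, 0.9659); from cell (3,3)
  next x-line at t=2.9751, next y-line at t=0.2278; Δt_x=3.8637, Δt_y=1.0353
    y: enter (3,4) at t=0.2278
    y: enter (3,5) at t=1.2630
    y: enter (3,6) at t=2.2983 ← occupied
  → r_6 = 2.2983
beam 7: φ=135°, α=150°
  dir = (cos 150°, sin 150°) = (-0.8660, 0.5000); from cell (3,3)
  next x-line at t=0.8891, next y-line at t=0.4400; Δt_x=1.1547, Δt_y=2.0000
    y: enter (3,4) at t=0.4400
    x: enter (2,4) at t=0.8891
    x: enter (1,4) at t=2.0438
    y: enter (1,5) at t=2.4400
    x: enter (0,5) at t=3.1985 ← occupied
  → r_7 = 3.1985

ranges = [1.5400, 1.8428, 1.5600, 2.3087, 2.4600, 2.2983, 3.1985]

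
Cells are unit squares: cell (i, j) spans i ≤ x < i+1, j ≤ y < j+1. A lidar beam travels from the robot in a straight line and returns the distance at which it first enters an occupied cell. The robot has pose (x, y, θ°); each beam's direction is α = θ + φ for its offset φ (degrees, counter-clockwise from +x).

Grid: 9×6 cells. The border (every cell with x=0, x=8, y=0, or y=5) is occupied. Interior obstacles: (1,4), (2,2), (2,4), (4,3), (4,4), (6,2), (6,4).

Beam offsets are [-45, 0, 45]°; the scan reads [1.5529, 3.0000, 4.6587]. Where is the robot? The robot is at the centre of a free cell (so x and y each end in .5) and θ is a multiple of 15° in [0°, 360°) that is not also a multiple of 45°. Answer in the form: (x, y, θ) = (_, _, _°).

The pose lattice has 21·16 = 336 candidates. Test each by forward raycasting.
  (4.5, 2.5, 30°): beam 2 = 4.0415 ≠ 3.0000 ✗
  (6.5, 3.5, 210°): beam 2 = 5.0000 ≠ 3.0000 ✗
  (3.5, 4.5, 165°): beam 1 = 0.5774 ≠ 1.5529 ✗
  …
  (3.5, 2.5, 330°): r_1=1.5529, r_2=3.0000, r_3=4.6587 — all match ✓
No second candidate reproduces the full scan.

(x, y, θ) = (3.5, 2.5, 330°)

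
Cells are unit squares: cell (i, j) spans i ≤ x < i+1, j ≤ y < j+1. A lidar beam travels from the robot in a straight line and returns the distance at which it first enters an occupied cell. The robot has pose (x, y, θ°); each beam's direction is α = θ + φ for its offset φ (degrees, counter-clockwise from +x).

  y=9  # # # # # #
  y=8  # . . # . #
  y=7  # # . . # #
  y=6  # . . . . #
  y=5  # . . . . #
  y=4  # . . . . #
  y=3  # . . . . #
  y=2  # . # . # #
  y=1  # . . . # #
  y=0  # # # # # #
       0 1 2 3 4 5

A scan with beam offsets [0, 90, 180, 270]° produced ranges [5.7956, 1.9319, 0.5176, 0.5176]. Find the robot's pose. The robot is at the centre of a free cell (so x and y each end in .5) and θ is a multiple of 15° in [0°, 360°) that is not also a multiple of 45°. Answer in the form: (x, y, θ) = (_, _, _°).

Enumerate (i+0.5, j+0.5, θ) over the 26 free cells and 16 admissible headings. For each, cast all 4 beams and compare to the given ranges.
  (3.5, 7.5, 150°): beam 1 = 2.8868 ≠ 5.7956 ✗
  (4.5, 4.5, 300°): beam 1 = 1.0000 ≠ 5.7956 ✗
  (1.5, 1.5, 30°): beam 1 = 1.0000 ≠ 5.7956 ✗
  (3.5, 3.5, 15°): beam 1 = 1.5529 ≠ 5.7956 ✗
  …
  (3.5, 1.5, 105°): r_1=5.7956, r_2=1.9319, r_3=0.5176, r_4=0.5176 — all match ✓
Only this pose fits every beam.

(x, y, θ) = (3.5, 1.5, 105°)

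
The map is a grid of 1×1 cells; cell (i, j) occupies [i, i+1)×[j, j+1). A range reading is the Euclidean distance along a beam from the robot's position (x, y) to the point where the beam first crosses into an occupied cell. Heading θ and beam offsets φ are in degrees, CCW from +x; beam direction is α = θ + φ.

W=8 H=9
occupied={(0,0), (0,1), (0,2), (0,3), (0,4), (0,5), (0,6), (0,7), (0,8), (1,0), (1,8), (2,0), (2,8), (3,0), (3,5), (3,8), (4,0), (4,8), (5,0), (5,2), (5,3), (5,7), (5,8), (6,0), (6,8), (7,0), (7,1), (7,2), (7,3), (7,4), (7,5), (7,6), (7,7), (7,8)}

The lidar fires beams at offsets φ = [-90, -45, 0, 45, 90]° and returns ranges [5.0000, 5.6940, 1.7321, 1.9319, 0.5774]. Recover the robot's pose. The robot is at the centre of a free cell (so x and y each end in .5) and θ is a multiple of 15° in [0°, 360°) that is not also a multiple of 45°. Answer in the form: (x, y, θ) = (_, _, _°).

(x, y, θ) = (6.5, 5.5, 240°)

Candidates: 38 free-cell centres × 16 headings = 608 poses. Raycast each; keep the one whose scan matches to 4 dp.
  (3.5, 4.5, 150°): beam 1 = 0.5774 ≠ 5.0000 ✗
  (3.5, 3.5, 345°): beam 1 = 2.5882 ≠ 5.0000 ✗
  (4.5, 2.5, 30°): beam 1 = 1.7321 ≠ 5.0000 ✗
  (6.5, 5.5, 30°): beam 1 = 1.0000 ≠ 5.0000 ✗
  …
  (6.5, 5.5, 240°): r_1=5.0000, r_2=5.6940, r_3=1.7321, r_4=1.9319, r_5=0.5774 — all match ✓
No second candidate reproduces the full scan.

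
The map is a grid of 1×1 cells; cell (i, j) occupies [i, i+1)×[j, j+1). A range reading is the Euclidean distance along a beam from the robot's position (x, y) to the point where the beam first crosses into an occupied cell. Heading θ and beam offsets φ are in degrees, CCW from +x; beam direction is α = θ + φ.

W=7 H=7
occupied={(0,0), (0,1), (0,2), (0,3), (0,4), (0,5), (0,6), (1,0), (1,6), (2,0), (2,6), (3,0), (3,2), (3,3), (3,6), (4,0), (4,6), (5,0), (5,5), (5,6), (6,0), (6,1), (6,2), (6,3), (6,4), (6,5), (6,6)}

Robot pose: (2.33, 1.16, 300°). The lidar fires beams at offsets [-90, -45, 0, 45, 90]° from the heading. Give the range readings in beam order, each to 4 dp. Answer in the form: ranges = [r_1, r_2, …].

ranges = [0.3200, 0.1656, 0.1848, 0.6182, 1.6800]

beam 1: φ=-90°, α=210°
  cosα=-0.8660 sinα=-0.5000 | (2,1) | tMaxX 0.3811 tMaxY 0.3200 | tΔX 1.1547 tΔY 2.0000
    t=0.3200 [y] (2,0) — stop
  → r_1 = 0.3200
beam 2: φ=-45°, α=255°
  cosα=-0.2588 sinα=-0.9659 | (2,1) | tMaxX 1.2750 tMaxY 0.1656 | tΔX 3.8637 tΔY 1.0353
    t=0.1656 [y] (2,0) — stop
  → r_2 = 0.1656
beam 3: φ=0°, α=300°
  cosα=0.5000 sinα=-0.8660 | (2,1) | tMaxX 1.3400 tMaxY 0.1848 | tΔX 2.0000 tΔY 1.1547
    t=0.1848 [y] (2,0) — stop
  → r_3 = 0.1848
beam 4: φ=45°, α=345°
  cosα=0.9659 sinα=-0.2588 | (2,1) | tMaxX 0.6936 tMaxY 0.6182 | tΔX 1.0353 tΔY 3.8637
    t=0.6182 [y] (2,0) — stop
  → r_4 = 0.6182
beam 5: φ=90°, α=30°
  cosα=0.8660 sinα=0.5000 | (2,1) | tMaxX 0.7736 tMaxY 1.6800 | tΔX 1.1547 tΔY 2.0000
    t=0.7736 [x] (3,1)
    t=1.6800 [y] (3,2) — stop
  → r_5 = 1.6800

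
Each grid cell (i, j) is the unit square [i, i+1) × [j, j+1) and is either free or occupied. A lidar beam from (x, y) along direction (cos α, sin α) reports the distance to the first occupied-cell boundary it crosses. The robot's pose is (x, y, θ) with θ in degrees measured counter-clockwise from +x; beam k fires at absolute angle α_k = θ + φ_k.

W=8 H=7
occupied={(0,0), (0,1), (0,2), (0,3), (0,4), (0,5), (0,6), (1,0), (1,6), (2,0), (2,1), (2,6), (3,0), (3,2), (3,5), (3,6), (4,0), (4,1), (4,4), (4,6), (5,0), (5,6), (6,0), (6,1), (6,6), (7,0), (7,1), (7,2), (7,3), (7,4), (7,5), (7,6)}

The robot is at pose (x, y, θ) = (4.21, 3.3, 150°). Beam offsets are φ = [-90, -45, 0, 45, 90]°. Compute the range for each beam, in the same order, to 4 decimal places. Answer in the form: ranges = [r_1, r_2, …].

beam 1: φ=-90°, α=60°
  cosα=0.5000 sinα=0.8660 | (4,3) | tMaxX 1.5800 tMaxY 0.8083 | tΔX 2.0000 tΔY 1.1547
    t=0.8083 [y] (4,4) — stop
  → r_1 = 0.8083
beam 2: φ=-45°, α=105°
  cosα=-0.2588 sinα=0.9659 | (4,3) | tMaxX 0.8114 tMaxY 0.7247 | tΔX 3.8637 tΔY 1.0353
    t=0.7247 [y] (4,4) — stop
  → r_2 = 0.7247
beam 3: φ=0°, α=150°
  cosα=-0.8660 sinα=0.5000 | (4,3) | tMaxX 0.2425 tMaxY 1.4000 | tΔX 1.1547 tΔY 2.0000
    t=0.2425 [x] (3,3)
    t=1.3972 [x] (2,3)
    t=1.4000 [y] (2,4)
    t=2.5519 [x] (1,4)
    t=3.4000 [y] (1,5)
    t=3.7066 [x] (0,5) — stop
  → r_3 = 3.7066
beam 4: φ=45°, α=195°
  cosα=-0.9659 sinα=-0.2588 | (4,3) | tMaxX 0.2174 tMaxY 1.1591 | tΔX 1.0353 tΔY 3.8637
    t=0.2174 [x] (3,3)
    t=1.1591 [y] (3,2) — stop
  → r_4 = 1.1591
beam 5: φ=90°, α=240°
  cosα=-0.5000 sinα=-0.8660 | (4,3) | tMaxX 0.4200 tMaxY 0.3464 | tΔX 2.0000 tΔY 1.1547
    t=0.3464 [y] (4,2)
    t=0.4200 [x] (3,2) — stop
  → r_5 = 0.4200

ranges = [0.8083, 0.7247, 3.7066, 1.1591, 0.4200]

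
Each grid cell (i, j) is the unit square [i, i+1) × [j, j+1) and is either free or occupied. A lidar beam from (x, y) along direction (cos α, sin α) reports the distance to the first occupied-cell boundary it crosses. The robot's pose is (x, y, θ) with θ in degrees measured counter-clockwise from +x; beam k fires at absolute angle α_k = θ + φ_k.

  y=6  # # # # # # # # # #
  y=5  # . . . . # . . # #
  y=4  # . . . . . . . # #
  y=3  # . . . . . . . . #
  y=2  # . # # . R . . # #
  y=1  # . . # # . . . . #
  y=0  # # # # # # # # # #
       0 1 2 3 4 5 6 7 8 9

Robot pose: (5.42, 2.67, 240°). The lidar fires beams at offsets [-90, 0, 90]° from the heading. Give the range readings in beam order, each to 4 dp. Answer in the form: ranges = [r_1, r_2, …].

beam 1: φ=-90°, α=150°
  dir = (cos 150°, sin 150°) = (-0.8660, 0.5000); from cell (5,2)
  next x-line at t=0.4850, next y-line at t=0.6600; Δt_x=1.1547, Δt_y=2.0000
    x: enter (4,2) at t=0.4850
    y: enter (4,3) at t=0.6600
    x: enter (3,3) at t=1.6397
    y: enter (3,4) at t=2.6600
    x: enter (2,4) at t=2.7944
    x: enter (1,4) at t=3.9491
    y: enter (1,5) at t=4.6600
    x: enter (0,5) at t=5.1038 ← occupied
  → r_1 = 5.1038
beam 2: φ=0°, α=240°
  dir = (cos 240°, sin 240°) = (-0.5000, -0.8660); from cell (5,2)
  next x-line at t=0.8400, next y-line at t=0.7736; Δt_x=2.0000, Δt_y=1.1547
    y: enter (5,1) at t=0.7736
    x: enter (4,1) at t=0.8400 ← occupied
  → r_2 = 0.8400
beam 3: φ=90°, α=330°
  dir = (cos 330°, sin 330°) = (0.8660, -0.5000); from cell (5,2)
  next x-line at t=0.6697, next y-line at t=1.3400; Δt_x=1.1547, Δt_y=2.0000
    x: enter (6,2) at t=0.6697
    y: enter (6,1) at t=1.3400
    x: enter (7,1) at t=1.8244
    x: enter (8,1) at t=2.9791
    y: enter (8,0) at t=3.3400 ← occupied
  → r_3 = 3.3400

ranges = [5.1038, 0.8400, 3.3400]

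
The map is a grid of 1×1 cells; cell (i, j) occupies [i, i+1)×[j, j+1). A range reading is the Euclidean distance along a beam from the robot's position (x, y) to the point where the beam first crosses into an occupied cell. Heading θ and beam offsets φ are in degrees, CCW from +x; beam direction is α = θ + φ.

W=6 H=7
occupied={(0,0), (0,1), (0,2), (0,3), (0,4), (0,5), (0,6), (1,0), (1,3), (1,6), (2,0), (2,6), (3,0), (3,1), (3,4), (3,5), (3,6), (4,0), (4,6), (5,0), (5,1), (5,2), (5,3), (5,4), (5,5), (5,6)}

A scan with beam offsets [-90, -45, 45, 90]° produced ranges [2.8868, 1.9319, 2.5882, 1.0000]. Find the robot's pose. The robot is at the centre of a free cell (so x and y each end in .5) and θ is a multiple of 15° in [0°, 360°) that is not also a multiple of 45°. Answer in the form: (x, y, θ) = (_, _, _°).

(x, y, θ) = (2.5, 3.5, 330°)

Enumerate (i+0.5, j+0.5, θ) over the 16 free cells and 16 admissible headings. For each, cast all 4 beams and compare to the given ranges.
  (3.5, 2.5, 240°): beam 1 = 1.7321 ≠ 2.8868 ✗
  (4.5, 3.5, 210°): beam 1 = 1.0000 ≠ 2.8868 ✗
  (2.5, 1.5, 60°): beam 1 = 0.5774 ≠ 2.8868 ✗
  (4.5, 1.5, 210°): beam 2 = 0.5176 ≠ 1.9319 ✗
  …
  (2.5, 3.5, 330°): r_1=2.8868, r_2=1.9319, r_3=2.5882, r_4=1.0000 — all match ✓
No second candidate reproduces the full scan.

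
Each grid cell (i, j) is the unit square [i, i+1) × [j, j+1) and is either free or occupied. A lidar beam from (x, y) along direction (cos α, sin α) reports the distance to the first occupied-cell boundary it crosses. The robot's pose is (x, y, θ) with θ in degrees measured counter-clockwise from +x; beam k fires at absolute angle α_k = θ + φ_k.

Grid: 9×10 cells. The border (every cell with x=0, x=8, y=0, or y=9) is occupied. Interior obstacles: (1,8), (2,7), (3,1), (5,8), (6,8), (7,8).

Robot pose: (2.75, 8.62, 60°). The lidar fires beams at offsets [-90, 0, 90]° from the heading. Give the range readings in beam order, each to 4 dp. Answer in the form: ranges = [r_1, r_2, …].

beam 1: φ=-90°, α=330°
  cosα=0.8660 sinα=-0.5000 | (2,8) | tMaxX 0.2887 tMaxY 1.2400 | tΔX 1.1547 tΔY 2.0000
    t=0.2887 [x] (3,8)
    t=1.2400 [y] (3,7)
    t=1.4434 [x] (4,7)
    t=2.5981 [x] (5,7)
    t=3.2400 [y] (5,6)
    t=3.7528 [x] (6,6)
    t=4.9075 [x] (7,6)
    t=5.2400 [y] (7,5)
    t=6.0622 [x] (8,5) — stop
  → r_1 = 6.0622
beam 2: φ=0°, α=60°
  cosα=0.5000 sinα=0.8660 | (2,8) | tMaxX 0.5000 tMaxY 0.4388 | tΔX 2.0000 tΔY 1.1547
    t=0.4388 [y] (2,9) — stop
  → r_2 = 0.4388
beam 3: φ=90°, α=150°
  cosα=-0.8660 sinα=0.5000 | (2,8) | tMaxX 0.8660 tMaxY 0.7600 | tΔX 1.1547 tΔY 2.0000
    t=0.7600 [y] (2,9) — stop
  → r_3 = 0.7600

ranges = [6.0622, 0.4388, 0.7600]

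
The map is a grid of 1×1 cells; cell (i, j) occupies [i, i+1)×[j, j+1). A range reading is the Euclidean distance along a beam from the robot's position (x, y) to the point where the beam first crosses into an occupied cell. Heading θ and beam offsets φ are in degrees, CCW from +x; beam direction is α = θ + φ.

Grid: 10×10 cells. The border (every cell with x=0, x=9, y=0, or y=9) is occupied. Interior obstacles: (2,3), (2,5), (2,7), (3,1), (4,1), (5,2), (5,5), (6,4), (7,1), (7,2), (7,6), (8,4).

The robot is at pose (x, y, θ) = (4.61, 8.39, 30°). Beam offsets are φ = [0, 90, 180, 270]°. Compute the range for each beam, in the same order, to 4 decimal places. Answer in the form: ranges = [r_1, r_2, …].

ranges = [1.2200, 0.7044, 1.8591, 2.7597]

beam 1: φ=0°, α=30°
  direction (0.8660, 0.5000); cell (4,8); t to first gridline: x 0.4503, y 1.2200 (then +1.1547 / +2.0000)
    (5,8) via x @ 0.4503
    (5,9) via y @ 1.2200  # hit
  → r_1 = 1.2200
beam 2: φ=90°, α=120°
  direction (-0.5000, 0.8660); cell (4,8); t to first gridline: x 1.2200, y 0.7044 (then +2.0000 / +1.1547)
    (4,9) via y @ 0.7044  # hit
  → r_2 = 0.7044
beam 3: φ=180°, α=210°
  direction (-0.8660, -0.5000); cell (4,8); t to first gridline: x 0.7044, y 0.7800 (then +1.1547 / +2.0000)
    (3,8) via x @ 0.7044
    (3,7) via y @ 0.7800
    (2,7) via x @ 1.8591  # hit
  → r_3 = 1.8591
beam 4: φ=270°, α=300°
  direction (0.5000, -0.8660); cell (4,8); t to first gridline: x 0.7800, y 0.4503 (then +2.0000 / +1.1547)
    (4,7) via y @ 0.4503
    (5,7) via x @ 0.7800
    (5,6) via y @ 1.6050
    (5,5) via y @ 2.7597  # hit
  → r_4 = 2.7597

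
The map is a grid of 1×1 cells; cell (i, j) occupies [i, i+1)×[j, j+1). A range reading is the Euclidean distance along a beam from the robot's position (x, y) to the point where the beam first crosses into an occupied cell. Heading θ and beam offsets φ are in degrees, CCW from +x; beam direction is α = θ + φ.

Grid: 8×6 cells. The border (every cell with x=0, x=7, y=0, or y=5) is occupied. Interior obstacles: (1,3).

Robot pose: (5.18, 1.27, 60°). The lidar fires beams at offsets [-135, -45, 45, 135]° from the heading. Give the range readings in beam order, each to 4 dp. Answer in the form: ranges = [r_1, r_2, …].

ranges = [0.2795, 1.8842, 3.8616, 1.0432]

beam 1: φ=-135°, α=285°
  cosα=0.2588 sinα=-0.9659 | (5,1) | tMaxX 3.1682 tMaxY 0.2795 | tΔX 3.8637 tΔY 1.0353
    t=0.2795 [y] (5,0) — stop
  → r_1 = 0.2795
beam 2: φ=-45°, α=15°
  cosα=0.9659 sinα=0.2588 | (5,1) | tMaxX 0.8489 tMaxY 2.8205 | tΔX 1.0353 tΔY 3.8637
    t=0.8489 [x] (6,1)
    t=1.8842 [x] (7,1) — stop
  → r_2 = 1.8842
beam 3: φ=45°, α=105°
  cosα=-0.2588 sinα=0.9659 | (5,1) | tMaxX 0.6955 tMaxY 0.7558 | tΔX 3.8637 tΔY 1.0353
    t=0.6955 [x] (4,1)
    t=0.7558 [y] (4,2)
    t=1.7910 [y] (4,3)
    t=2.8263 [y] (4,4)
    t=3.8616 [y] (4,5) — stop
  → r_3 = 3.8616
beam 4: φ=135°, α=195°
  cosα=-0.9659 sinα=-0.2588 | (5,1) | tMaxX 0.1863 tMaxY 1.0432 | tΔX 1.0353 tΔY 3.8637
    t=0.1863 [x] (4,1)
    t=1.0432 [y] (4,0) — stop
  → r_4 = 1.0432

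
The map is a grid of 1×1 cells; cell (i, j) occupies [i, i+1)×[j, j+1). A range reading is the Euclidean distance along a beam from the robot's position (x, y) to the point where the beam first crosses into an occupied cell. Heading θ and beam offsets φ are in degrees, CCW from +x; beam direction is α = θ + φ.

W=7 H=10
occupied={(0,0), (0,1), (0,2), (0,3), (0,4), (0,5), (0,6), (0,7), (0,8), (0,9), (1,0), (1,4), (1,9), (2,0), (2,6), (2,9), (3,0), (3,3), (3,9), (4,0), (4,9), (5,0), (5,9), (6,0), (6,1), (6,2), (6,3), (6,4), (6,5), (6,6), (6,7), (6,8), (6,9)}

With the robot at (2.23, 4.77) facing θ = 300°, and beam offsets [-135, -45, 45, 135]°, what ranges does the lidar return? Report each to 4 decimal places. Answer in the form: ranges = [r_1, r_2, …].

beam 1: φ=-135°, α=165°
  direction (-0.9659, 0.2588); cell (2,4); t to first gridline: x 0.2381, y 0.8887 (then +1.0353 / +3.8637)
    (1,4) via x @ 0.2381  # hit
  → r_1 = 0.2381
beam 2: φ=-45°, α=255°
  direction (-0.2588, -0.9659); cell (2,4); t to first gridline: x 0.8887, y 0.7972 (then +3.8637 / +1.0353)
    (2,3) via y @ 0.7972
    (1,3) via x @ 0.8887
    (1,2) via y @ 1.8324
    (1,1) via y @ 2.8677
    (1,0) via y @ 3.9030  # hit
  → r_2 = 3.9030
beam 3: φ=45°, α=345°
  direction (0.9659, -0.2588); cell (2,4); t to first gridline: x 0.7972, y 2.9751 (then +1.0353 / +3.8637)
    (3,4) via x @ 0.7972
    (4,4) via x @ 1.8324
    (5,4) via x @ 2.8677
    (5,3) via y @ 2.9751
    (6,3) via x @ 3.9030  # hit
  → r_3 = 3.9030
beam 4: φ=135°, α=75°
  direction (0.2588, 0.9659); cell (2,4); t to first gridline: x 2.9751, y 0.2381 (then +3.8637 / +1.0353)
    (2,5) via y @ 0.2381
    (2,6) via y @ 1.2734  # hit
  → r_4 = 1.2734

ranges = [0.2381, 3.9030, 3.9030, 1.2734]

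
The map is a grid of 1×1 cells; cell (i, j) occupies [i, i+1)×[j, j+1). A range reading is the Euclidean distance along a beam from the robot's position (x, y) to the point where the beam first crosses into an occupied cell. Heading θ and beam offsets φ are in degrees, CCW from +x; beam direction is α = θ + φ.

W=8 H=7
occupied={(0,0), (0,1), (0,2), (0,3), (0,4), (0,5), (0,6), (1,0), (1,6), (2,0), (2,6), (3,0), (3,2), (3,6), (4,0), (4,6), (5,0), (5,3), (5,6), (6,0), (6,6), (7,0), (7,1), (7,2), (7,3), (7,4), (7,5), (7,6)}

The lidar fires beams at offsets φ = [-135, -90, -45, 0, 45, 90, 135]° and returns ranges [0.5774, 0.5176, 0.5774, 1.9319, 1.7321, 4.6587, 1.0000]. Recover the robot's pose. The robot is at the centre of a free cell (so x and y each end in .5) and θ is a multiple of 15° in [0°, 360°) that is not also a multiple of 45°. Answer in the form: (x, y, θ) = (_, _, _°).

(x, y, θ) = (1.5, 1.5, 345°)

The pose lattice has 28·16 = 448 candidates. Test each by forward raycasting.
  (6.5, 3.5, 60°): beam 1 = 1.9319 ≠ 0.5774 ✗
  (2.5, 2.5, 240°): beam 1 = 3.6235 ≠ 0.5774 ✗
  (5.5, 5.5, 120°): beam 1 = 1.5529 ≠ 0.5774 ✗
  (1.5, 4.5, 285°): beam 3 = 1.0000 ≠ 0.5774 ✗
  …
  (1.5, 1.5, 345°): r_1=0.5774, r_2=0.5176, r_3=0.5774, r_4=1.9319, r_5=1.7321, r_6=4.6587, r_7=1.0000 — all match ✓
Only this pose fits every beam.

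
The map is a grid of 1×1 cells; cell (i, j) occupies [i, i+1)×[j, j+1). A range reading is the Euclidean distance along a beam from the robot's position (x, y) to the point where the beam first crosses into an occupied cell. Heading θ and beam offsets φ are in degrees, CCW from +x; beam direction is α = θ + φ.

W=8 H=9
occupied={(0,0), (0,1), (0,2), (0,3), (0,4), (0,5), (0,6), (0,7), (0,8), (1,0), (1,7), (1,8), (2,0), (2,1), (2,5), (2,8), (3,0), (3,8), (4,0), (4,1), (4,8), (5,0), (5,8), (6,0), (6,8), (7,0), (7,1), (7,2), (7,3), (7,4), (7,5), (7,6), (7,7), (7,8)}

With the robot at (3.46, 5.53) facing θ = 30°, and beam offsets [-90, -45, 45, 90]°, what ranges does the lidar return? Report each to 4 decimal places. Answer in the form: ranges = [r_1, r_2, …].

ranges = [5.2308, 3.6649, 2.5571, 2.8521]

beam 1: φ=-90°, α=300°
  direction (0.5000, -0.8660); cell (3,5); t to first gridline: x 1.0800, y 0.6120 (then +2.0000 / +1.1547)
    (3,4) via y @ 0.6120
    (4,4) via x @ 1.0800
    (4,3) via y @ 1.7667
    (4,2) via y @ 2.9214
    (5,2) via x @ 3.0800
    (5,1) via y @ 4.0761
    (6,1) via x @ 5.0800
    (6,0) via y @ 5.2308  # hit
  → r_1 = 5.2308
beam 2: φ=-45°, α=345°
  direction (0.9659, -0.2588); cell (3,5); t to first gridline: x 0.5590, y 2.0478 (then +1.0353 / +3.8637)
    (4,5) via x @ 0.5590
    (5,5) via x @ 1.5943
    (5,4) via y @ 2.0478
    (6,4) via x @ 2.6296
    (7,4) via x @ 3.6649  # hit
  → r_2 = 3.6649
beam 3: φ=45°, α=75°
  direction (0.2588, 0.9659); cell (3,5); t to first gridline: x 2.0864, y 0.4866 (then +3.8637 / +1.0353)
    (3,6) via y @ 0.4866
    (3,7) via y @ 1.5219
    (4,7) via x @ 2.0864
    (4,8) via y @ 2.5571  # hit
  → r_3 = 2.5571
beam 4: φ=90°, α=120°
  direction (-0.5000, 0.8660); cell (3,5); t to first gridline: x 0.9200, y 0.5427 (then +2.0000 / +1.1547)
    (3,6) via y @ 0.5427
    (2,6) via x @ 0.9200
    (2,7) via y @ 1.6974
    (2,8) via y @ 2.8521  # hit
  → r_4 = 2.8521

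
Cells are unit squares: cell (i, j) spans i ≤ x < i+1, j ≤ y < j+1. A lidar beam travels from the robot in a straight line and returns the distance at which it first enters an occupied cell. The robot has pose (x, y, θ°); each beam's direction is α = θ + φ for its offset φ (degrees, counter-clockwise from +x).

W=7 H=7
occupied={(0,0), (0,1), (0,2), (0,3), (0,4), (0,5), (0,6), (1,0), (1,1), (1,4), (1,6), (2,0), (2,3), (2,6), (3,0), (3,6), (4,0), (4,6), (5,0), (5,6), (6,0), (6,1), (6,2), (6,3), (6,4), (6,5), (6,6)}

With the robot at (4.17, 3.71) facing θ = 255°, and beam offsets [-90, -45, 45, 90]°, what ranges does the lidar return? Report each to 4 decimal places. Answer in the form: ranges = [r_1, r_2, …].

beam 1: φ=-90°, α=165°
  direction (-0.9659, 0.2588); cell (4,3); t to first gridline: x 0.1760, y 1.1205 (then +1.0353 / +3.8637)
    (3,3) via x @ 0.1760
    (3,4) via y @ 1.1205
    (2,4) via x @ 1.2113
    (1,4) via x @ 2.2465  # hit
  → r_1 = 2.2465
beam 2: φ=-45°, α=210°
  direction (-0.8660, -0.5000); cell (4,3); t to first gridline: x 0.1963, y 1.4200 (then +1.1547 / +2.0000)
    (3,3) via x @ 0.1963
    (2,3) via x @ 1.3510  # hit
  → r_2 = 1.3510
beam 3: φ=45°, α=300°
  direction (0.5000, -0.8660); cell (4,3); t to first gridline: x 1.6600, y 0.8198 (then +2.0000 / +1.1547)
    (4,2) via y @ 0.8198
    (5,2) via x @ 1.6600
    (5,1) via y @ 1.9745
    (5,0) via y @ 3.1292  # hit
  → r_3 = 3.1292
beam 4: φ=90°, α=345°
  direction (0.9659, -0.2588); cell (4,3); t to first gridline: x 0.8593, y 2.7432 (then +1.0353 / +3.8637)
    (5,3) via x @ 0.8593
    (6,3) via x @ 1.8946  # hit
  → r_4 = 1.8946

ranges = [2.2465, 1.3510, 3.1292, 1.8946]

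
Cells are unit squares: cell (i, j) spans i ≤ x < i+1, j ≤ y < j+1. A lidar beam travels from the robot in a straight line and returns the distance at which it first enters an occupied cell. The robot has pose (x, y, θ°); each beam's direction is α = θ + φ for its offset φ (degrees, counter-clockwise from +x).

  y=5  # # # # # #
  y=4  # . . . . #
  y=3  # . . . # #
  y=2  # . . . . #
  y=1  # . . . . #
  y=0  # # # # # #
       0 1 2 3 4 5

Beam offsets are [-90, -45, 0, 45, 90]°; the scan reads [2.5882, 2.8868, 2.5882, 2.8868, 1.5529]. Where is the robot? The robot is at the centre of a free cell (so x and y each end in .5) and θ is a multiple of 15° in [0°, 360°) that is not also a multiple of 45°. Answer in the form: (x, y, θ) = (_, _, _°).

(x, y, θ) = (3.5, 2.5, 165°)

Candidates: 15 free-cell centres × 16 headings = 240 poses. Raycast each; keep the one whose scan matches to 4 dp.
  (2.5, 1.5, 195°): beam 1 = 3.6235 ≠ 2.5882 ✗
  (2.5, 2.5, 330°): beam 1 = 1.7321 ≠ 2.5882 ✗
  (1.5, 1.5, 330°): beam 1 = 0.5774 ≠ 2.5882 ✗
  (4.5, 1.5, 75°): beam 1 = 0.5176 ≠ 2.5882 ✗
  …
  (3.5, 2.5, 165°): r_1=2.5882, r_2=2.8868, r_3=2.5882, r_4=2.8868, r_5=1.5529 — all match ✓
Only this pose fits every beam.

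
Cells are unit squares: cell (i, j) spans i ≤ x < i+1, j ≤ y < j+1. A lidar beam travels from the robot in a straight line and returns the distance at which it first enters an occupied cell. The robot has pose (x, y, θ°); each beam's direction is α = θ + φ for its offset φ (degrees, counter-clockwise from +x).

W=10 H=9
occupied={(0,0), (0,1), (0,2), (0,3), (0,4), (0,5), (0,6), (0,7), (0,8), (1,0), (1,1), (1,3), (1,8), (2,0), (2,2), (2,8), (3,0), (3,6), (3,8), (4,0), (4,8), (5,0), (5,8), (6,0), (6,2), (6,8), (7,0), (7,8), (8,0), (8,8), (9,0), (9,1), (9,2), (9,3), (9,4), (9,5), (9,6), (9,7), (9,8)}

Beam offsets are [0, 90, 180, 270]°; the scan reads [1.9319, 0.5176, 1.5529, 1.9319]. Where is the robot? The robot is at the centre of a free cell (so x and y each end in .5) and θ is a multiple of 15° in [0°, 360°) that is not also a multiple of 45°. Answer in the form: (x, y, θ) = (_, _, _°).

Candidates: 51 free-cell centres × 16 headings = 816 poses. Raycast each; keep the one whose scan matches to 4 dp.
  (2.5, 1.5, 300°): beam 1 = 0.5774 ≠ 1.9319 ✗
  (3.5, 1.5, 330°): beam 1 = 1.0000 ≠ 1.9319 ✗
  (3.5, 2.5, 255°): beam 1 = 1.5529 ≠ 1.9319 ✗
  (7.5, 4.5, 285°): beam 1 = 3.6235 ≠ 1.9319 ✗
  …
  (1.5, 5.5, 105°): r_1=1.9319, r_2=0.5176, r_3=1.5529, r_4=1.9319 — all match ✓
No second candidate reproduces the full scan.

(x, y, θ) = (1.5, 5.5, 105°)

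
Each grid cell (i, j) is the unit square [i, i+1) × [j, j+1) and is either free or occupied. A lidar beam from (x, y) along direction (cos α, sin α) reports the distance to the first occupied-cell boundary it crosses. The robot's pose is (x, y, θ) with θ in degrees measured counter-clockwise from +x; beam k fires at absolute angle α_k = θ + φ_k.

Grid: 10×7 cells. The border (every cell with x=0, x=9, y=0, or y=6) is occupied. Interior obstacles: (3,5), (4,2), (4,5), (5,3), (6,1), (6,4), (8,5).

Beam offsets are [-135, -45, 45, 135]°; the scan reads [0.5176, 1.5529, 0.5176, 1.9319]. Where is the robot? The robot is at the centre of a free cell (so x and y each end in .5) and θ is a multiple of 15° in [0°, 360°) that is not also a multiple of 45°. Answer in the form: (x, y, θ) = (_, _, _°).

(x, y, θ) = (4.5, 1.5, 60°)

Enumerate (i+0.5, j+0.5, θ) over the 33 free cells and 16 admissible headings. For each, cast all 4 beams and compare to the given ranges.
  (7.5, 1.5, 210°): beam 1 = 3.6235 ≠ 0.5176 ✗
  (2.5, 4.5, 330°): beam 1 = 1.5529 ≠ 0.5176 ✗
  (4.5, 3.5, 300°): beam 1 = 3.6235 ≠ 0.5176 ✗
  …
  (4.5, 1.5, 60°): r_1=0.5176, r_2=1.5529, r_3=0.5176, r_4=1.9319 — all match ✓
Only this pose fits every beam.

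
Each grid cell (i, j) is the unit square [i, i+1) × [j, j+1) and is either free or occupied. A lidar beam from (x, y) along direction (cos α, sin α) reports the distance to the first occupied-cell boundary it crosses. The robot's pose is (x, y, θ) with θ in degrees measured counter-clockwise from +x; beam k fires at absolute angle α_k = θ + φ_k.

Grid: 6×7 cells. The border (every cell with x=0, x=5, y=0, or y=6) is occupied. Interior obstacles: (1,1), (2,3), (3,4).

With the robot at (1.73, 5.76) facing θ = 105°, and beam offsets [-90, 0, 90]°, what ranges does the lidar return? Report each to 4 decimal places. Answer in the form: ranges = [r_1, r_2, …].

ranges = [0.9273, 0.2485, 0.7558]

beam 1: φ=-90°, α=15°
  cosα=0.9659 sinα=0.2588 | (1,5) | tMaxX 0.2795 tMaxY 0.9273 | tΔX 1.0353 tΔY 3.8637
    t=0.2795 [x] (2,5)
    t=0.9273 [y] (2,6) — stop
  → r_1 = 0.9273
beam 2: φ=0°, α=105°
  cosα=-0.2588 sinα=0.9659 | (1,5) | tMaxX 2.8205 tMaxY 0.2485 | tΔX 3.8637 tΔY 1.0353
    t=0.2485 [y] (1,6) — stop
  → r_2 = 0.2485
beam 3: φ=90°, α=195°
  cosα=-0.9659 sinα=-0.2588 | (1,5) | tMaxX 0.7558 tMaxY 2.9364 | tΔX 1.0353 tΔY 3.8637
    t=0.7558 [x] (0,5) — stop
  → r_3 = 0.7558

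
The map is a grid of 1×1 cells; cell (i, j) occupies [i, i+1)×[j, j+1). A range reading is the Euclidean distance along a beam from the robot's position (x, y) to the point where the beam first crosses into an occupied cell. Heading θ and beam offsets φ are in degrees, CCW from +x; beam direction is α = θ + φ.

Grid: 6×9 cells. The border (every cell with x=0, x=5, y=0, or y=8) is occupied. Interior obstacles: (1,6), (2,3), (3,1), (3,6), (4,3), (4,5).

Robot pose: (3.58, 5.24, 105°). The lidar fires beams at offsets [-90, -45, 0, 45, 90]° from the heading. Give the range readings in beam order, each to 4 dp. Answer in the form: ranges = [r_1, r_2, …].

beam 1: φ=-90°, α=15°
  d=(0.9659,0.2588)  start (3,5)  tX=0.4348 tY=2.9364  stride 1/|dx|=1.0353 1/|dy|=3.8637
    cross x-line → (4,5), t=0.4348 (wall)
  → r_1 = 0.4348
beam 2: φ=-45°, α=60°
  d=(0.5000,0.8660)  start (3,5)  tX=0.8400 tY=0.8776  stride 1/|dx|=2.0000 1/|dy|=1.1547
    cross x-line → (4,5), t=0.8400 (wall)
  → r_2 = 0.8400
beam 3: φ=0°, α=105°
  d=(-0.2588,0.9659)  start (3,5)  tX=2.2409 tY=0.7868  stride 1/|dx|=3.8637 1/|dy|=1.0353
    cross y-line → (3,6), t=0.7868 (wall)
  → r_3 = 0.7868
beam 4: φ=45°, α=150°
  d=(-0.8660,0.5000)  start (3,5)  tX=0.6697 tY=1.5200  stride 1/|dx|=1.1547 1/|dy|=2.0000
    cross x-line → (2,5), t=0.6697
    cross y-line → (2,6), t=1.5200
    cross x-line → (1,6), t=1.8244 (wall)
  → r_4 = 1.8244
beam 5: φ=90°, α=195°
  d=(-0.9659,-0.2588)  start (3,5)  tX=0.6005 tY=0.9273  stride 1/|dx|=1.0353 1/|dy|=3.8637
    cross x-line → (2,5), t=0.6005
    cross y-line → (2,4), t=0.9273
    cross x-line → (1,4), t=1.6357
    cross x-line → (0,4), t=2.6710 (wall)
  → r_5 = 2.6710

ranges = [0.4348, 0.8400, 0.7868, 1.8244, 2.6710]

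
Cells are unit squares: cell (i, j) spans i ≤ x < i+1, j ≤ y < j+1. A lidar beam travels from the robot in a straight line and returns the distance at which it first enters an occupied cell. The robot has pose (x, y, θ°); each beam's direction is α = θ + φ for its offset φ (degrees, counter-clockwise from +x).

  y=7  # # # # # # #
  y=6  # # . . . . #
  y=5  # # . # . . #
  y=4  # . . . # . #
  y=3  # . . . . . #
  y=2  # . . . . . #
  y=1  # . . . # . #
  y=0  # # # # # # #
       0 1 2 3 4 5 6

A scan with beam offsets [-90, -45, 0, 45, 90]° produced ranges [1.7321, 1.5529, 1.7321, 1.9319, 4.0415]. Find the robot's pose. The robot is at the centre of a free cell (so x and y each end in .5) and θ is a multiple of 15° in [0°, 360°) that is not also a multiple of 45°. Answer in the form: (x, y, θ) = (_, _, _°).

(x, y, θ) = (2.5, 2.5, 300°)

Candidates: 25 free-cell centres × 16 headings = 400 poses. Raycast each; keep the one whose scan matches to 4 dp.
  (4.5, 2.5, 120°): beam 3 = 2.8868 ≠ 1.7321 ✗
  (3.5, 3.5, 240°): beam 1 = 2.8868 ≠ 1.7321 ✗
  (5.5, 3.5, 75°): beam 1 = 0.5176 ≠ 1.7321 ✗
  …
  (2.5, 2.5, 300°): r_1=1.7321, r_2=1.5529, r_3=1.7321, r_4=1.9319, r_5=4.0415 — all match ✓
No second candidate reproduces the full scan.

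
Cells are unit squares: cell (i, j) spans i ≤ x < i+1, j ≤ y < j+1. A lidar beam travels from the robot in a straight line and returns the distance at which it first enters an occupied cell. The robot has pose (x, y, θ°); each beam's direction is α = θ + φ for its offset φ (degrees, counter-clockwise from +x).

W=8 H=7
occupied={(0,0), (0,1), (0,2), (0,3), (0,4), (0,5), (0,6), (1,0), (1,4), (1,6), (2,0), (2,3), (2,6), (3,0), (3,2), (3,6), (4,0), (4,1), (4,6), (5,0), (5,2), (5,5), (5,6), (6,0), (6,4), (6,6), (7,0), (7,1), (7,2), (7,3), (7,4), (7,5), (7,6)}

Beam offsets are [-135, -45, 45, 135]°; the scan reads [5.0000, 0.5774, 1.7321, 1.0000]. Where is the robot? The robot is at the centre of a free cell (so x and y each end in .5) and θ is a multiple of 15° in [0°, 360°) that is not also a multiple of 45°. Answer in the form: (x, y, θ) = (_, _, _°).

(x, y, θ) = (5.5, 3.5, 285°)

Enumerate (i+0.5, j+0.5, θ) over the 23 free cells and 16 admissible headings. For each, cast all 4 beams and compare to the given ranges.
  (4.5, 2.5, 150°): beam 1 = 0.5176 ≠ 5.0000 ✗
  (6.5, 3.5, 105°): beam 1 = 0.5774 ≠ 5.0000 ✗
  (1.5, 3.5, 195°): beam 1 = 0.5774 ≠ 5.0000 ✗
  …
  (5.5, 3.5, 285°): r_1=5.0000, r_2=0.5774, r_3=1.7321, r_4=1.0000 — all match ✓
No second candidate reproduces the full scan.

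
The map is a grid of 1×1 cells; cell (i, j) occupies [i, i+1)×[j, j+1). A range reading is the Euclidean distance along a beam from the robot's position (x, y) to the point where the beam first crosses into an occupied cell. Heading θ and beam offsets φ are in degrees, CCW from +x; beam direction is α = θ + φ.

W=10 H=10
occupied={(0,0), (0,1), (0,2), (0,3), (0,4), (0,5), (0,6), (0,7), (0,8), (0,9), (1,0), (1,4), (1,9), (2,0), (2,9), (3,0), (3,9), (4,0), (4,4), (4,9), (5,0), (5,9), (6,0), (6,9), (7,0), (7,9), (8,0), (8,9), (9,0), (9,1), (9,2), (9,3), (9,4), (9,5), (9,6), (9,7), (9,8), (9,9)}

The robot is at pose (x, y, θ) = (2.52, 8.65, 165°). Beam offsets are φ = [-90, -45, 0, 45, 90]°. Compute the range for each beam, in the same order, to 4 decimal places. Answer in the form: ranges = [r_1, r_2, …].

ranges = [0.3623, 0.4041, 1.3523, 1.7551, 3.7788]

beam 1: φ=-90°, α=75°
  cosα=0.2588 sinα=0.9659 | (2,8) | tMaxX 1.8546 tMaxY 0.3623 | tΔX 3.8637 tΔY 1.0353
    t=0.3623 [y] (2,9) — stop
  → r_1 = 0.3623
beam 2: φ=-45°, α=120°
  cosα=-0.5000 sinα=0.8660 | (2,8) | tMaxX 1.0400 tMaxY 0.4041 | tΔX 2.0000 tΔY 1.1547
    t=0.4041 [y] (2,9) — stop
  → r_2 = 0.4041
beam 3: φ=0°, α=165°
  cosα=-0.9659 sinα=0.2588 | (2,8) | tMaxX 0.5383 tMaxY 1.3523 | tΔX 1.0353 tΔY 3.8637
    t=0.5383 [x] (1,8)
    t=1.3523 [y] (1,9) — stop
  → r_3 = 1.3523
beam 4: φ=45°, α=210°
  cosα=-0.8660 sinα=-0.5000 | (2,8) | tMaxX 0.6004 tMaxY 1.3000 | tΔX 1.1547 tΔY 2.0000
    t=0.6004 [x] (1,8)
    t=1.3000 [y] (1,7)
    t=1.7551 [x] (0,7) — stop
  → r_4 = 1.7551
beam 5: φ=90°, α=255°
  cosα=-0.2588 sinα=-0.9659 | (2,8) | tMaxX 2.0091 tMaxY 0.6729 | tΔX 3.8637 tΔY 1.0353
    t=0.6729 [y] (2,7)
    t=1.7082 [y] (2,6)
    t=2.0091 [x] (1,6)
    t=2.7435 [y] (1,5)
    t=3.7788 [y] (1,4) — stop
  → r_5 = 3.7788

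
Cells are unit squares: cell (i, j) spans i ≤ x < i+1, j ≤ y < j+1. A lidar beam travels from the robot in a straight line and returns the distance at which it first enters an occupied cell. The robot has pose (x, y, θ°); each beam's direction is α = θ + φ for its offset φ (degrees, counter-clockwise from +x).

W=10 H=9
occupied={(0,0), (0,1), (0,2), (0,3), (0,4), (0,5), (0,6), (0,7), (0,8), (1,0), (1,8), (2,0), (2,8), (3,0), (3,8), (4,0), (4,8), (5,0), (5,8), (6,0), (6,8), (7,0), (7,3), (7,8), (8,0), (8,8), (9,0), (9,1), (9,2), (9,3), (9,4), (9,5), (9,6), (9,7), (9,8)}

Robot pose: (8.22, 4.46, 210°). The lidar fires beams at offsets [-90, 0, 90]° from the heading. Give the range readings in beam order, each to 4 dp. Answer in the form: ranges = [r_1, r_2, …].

ranges = [4.0876, 0.9200, 1.5600]

beam 1: φ=-90°, α=120°
  cosα=-0.5000 sinα=0.8660 | (8,4) | tMaxX 0.4400 tMaxY 0.6235 | tΔX 2.0000 tΔY 1.1547
    t=0.4400 [x] (7,4)
    t=0.6235 [y] (7,5)
    t=1.7782 [y] (7,6)
    t=2.4400 [x] (6,6)
    t=2.9329 [y] (6,7)
    t=4.0876 [y] (6,8) — stop
  → r_1 = 4.0876
beam 2: φ=0°, α=210°
  cosα=-0.8660 sinα=-0.5000 | (8,4) | tMaxX 0.2540 tMaxY 0.9200 | tΔX 1.1547 tΔY 2.0000
    t=0.2540 [x] (7,4)
    t=0.9200 [y] (7,3) — stop
  → r_2 = 0.9200
beam 3: φ=90°, α=300°
  cosα=0.5000 sinα=-0.8660 | (8,4) | tMaxX 1.5600 tMaxY 0.5312 | tΔX 2.0000 tΔY 1.1547
    t=0.5312 [y] (8,3)
    t=1.5600 [x] (9,3) — stop
  → r_3 = 1.5600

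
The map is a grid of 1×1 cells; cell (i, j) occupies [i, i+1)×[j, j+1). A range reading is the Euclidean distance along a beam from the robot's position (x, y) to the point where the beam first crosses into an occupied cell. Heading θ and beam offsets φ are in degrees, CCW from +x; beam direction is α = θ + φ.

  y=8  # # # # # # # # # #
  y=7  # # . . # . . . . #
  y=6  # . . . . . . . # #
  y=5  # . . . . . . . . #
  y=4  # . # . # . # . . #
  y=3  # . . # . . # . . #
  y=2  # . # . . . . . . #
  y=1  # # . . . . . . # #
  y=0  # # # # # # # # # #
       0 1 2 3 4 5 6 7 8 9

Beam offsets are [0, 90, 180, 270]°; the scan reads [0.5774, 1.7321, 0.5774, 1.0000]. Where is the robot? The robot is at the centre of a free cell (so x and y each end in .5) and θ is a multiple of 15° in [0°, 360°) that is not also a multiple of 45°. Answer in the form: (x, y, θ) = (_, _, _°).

(x, y, θ) = (1.5, 4.5, 210°)

Candidates: 45 free-cell centres × 16 headings = 720 poses. Raycast each; keep the one whose scan matches to 4 dp.
  (8.5, 3.5, 30°): beam 2 = 5.1962 ≠ 1.7321 ✗
  (3.5, 7.5, 75°): beam 1 = 0.5176 ≠ 0.5774 ✗
  (3.5, 7.5, 150°): beam 1 = 1.0000 ≠ 0.5774 ✗
  (5.5, 3.5, 60°): beam 1 = 1.0000 ≠ 0.5774 ✗
  …
  (1.5, 4.5, 210°): r_1=0.5774, r_2=1.7321, r_3=0.5774, r_4=1.0000 — all match ✓
Unique over the lattice → pose = (1.5, 4.5, 210°).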